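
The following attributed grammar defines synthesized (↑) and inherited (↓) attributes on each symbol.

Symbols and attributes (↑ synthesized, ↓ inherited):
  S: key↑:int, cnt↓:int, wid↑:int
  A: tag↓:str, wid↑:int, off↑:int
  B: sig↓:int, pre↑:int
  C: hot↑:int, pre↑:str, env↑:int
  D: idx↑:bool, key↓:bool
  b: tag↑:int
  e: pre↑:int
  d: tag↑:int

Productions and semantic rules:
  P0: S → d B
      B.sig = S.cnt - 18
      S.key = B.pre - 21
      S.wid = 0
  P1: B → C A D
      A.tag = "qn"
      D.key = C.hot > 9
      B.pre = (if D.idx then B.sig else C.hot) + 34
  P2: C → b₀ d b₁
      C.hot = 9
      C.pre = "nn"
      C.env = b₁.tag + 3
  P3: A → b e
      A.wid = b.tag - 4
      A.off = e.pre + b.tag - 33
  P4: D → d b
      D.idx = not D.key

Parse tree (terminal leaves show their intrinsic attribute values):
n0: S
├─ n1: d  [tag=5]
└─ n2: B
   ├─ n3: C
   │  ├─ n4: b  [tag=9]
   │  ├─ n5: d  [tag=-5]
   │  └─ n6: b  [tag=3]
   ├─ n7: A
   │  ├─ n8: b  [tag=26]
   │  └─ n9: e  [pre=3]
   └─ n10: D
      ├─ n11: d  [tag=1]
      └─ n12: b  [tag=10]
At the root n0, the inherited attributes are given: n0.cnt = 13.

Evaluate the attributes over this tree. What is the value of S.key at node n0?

8

1. n0.cnt = 13  [given at root]
2. n1.tag = 5  [terminal]
3. n2.sig = -5  [S.cnt - 18]
4. n4.tag = 9  [terminal]
5. n5.tag = -5  [terminal]
6. n6.tag = 3  [terminal]
7. n3.hot = 9  [9]
8. n3.pre = "nn"  ["nn"]
9. n3.env = 6  [b₁.tag + 3]
10. n7.tag = "qn"  ["qn"]
11. n8.tag = 26  [terminal]
12. n9.pre = 3  [terminal]
13. n7.wid = 22  [b.tag - 4]
14. n7.off = -4  [e.pre + b.tag - 33]
15. n10.key = false  [C.hot > 9]
16. n11.tag = 1  [terminal]
17. n12.tag = 10  [terminal]
18. n10.idx = true  [not D.key]
19. n2.pre = 29  [(if D.idx then B.sig else C.hot) + 34]
20. n0.key = 8  [B.pre - 21]
21. n0.wid = 0  [0]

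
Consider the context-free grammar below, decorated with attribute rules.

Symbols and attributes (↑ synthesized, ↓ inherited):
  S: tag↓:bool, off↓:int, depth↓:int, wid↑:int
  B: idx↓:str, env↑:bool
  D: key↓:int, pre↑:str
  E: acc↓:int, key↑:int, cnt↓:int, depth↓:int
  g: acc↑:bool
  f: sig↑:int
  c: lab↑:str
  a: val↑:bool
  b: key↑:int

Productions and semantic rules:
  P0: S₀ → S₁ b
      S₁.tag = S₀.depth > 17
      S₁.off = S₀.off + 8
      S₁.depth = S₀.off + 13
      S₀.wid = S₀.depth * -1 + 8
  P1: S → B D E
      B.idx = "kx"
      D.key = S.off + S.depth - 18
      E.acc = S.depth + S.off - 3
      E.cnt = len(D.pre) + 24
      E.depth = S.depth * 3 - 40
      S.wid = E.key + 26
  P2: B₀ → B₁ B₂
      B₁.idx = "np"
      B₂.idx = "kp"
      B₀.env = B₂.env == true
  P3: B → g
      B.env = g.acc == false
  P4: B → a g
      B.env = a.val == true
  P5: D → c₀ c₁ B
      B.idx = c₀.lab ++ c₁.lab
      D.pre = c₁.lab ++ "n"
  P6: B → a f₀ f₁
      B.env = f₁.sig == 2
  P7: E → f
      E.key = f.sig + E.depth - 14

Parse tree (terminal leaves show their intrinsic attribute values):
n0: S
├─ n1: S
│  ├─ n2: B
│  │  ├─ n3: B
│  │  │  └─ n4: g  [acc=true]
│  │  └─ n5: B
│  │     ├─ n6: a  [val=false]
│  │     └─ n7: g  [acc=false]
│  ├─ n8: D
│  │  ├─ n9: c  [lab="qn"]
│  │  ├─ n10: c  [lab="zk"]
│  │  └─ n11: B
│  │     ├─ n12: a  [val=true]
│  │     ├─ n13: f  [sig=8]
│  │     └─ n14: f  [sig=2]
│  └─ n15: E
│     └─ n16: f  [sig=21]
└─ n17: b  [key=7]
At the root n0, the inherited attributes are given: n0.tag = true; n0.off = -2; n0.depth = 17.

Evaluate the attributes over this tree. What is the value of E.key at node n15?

0

1. n0.tag = true  [given at root]
2. n0.off = -2  [given at root]
3. n0.depth = 17  [given at root]
4. n1.tag = false  [S₀.depth > 17]
5. n1.off = 6  [S₀.off + 8]
6. n1.depth = 11  [S₀.off + 13]
7. n2.idx = "kx"  ["kx"]
8. n3.idx = "np"  ["np"]
9. n4.acc = true  [terminal]
10. n3.env = false  [g.acc == false]
11. n5.idx = "kp"  ["kp"]
12. n6.val = false  [terminal]
13. n7.acc = false  [terminal]
14. n5.env = false  [a.val == true]
15. n2.env = false  [B₂.env == true]
16. n8.key = -1  [S.off + S.depth - 18]
17. n9.lab = "qn"  [terminal]
18. n10.lab = "zk"  [terminal]
19. n11.idx = "qnzk"  [c₀.lab ++ c₁.lab]
20. n12.val = true  [terminal]
21. n13.sig = 8  [terminal]
22. n14.sig = 2  [terminal]
23. n11.env = true  [f₁.sig == 2]
24. n8.pre = "zkn"  [c₁.lab ++ "n"]
25. n15.acc = 14  [S.depth + S.off - 3]
26. n15.cnt = 27  [len(D.pre) + 24]
27. n15.depth = -7  [S.depth * 3 - 40]
28. n16.sig = 21  [terminal]
29. n15.key = 0  [f.sig + E.depth - 14]
30. n1.wid = 26  [E.key + 26]
31. n17.key = 7  [terminal]
32. n0.wid = -9  [S₀.depth * -1 + 8]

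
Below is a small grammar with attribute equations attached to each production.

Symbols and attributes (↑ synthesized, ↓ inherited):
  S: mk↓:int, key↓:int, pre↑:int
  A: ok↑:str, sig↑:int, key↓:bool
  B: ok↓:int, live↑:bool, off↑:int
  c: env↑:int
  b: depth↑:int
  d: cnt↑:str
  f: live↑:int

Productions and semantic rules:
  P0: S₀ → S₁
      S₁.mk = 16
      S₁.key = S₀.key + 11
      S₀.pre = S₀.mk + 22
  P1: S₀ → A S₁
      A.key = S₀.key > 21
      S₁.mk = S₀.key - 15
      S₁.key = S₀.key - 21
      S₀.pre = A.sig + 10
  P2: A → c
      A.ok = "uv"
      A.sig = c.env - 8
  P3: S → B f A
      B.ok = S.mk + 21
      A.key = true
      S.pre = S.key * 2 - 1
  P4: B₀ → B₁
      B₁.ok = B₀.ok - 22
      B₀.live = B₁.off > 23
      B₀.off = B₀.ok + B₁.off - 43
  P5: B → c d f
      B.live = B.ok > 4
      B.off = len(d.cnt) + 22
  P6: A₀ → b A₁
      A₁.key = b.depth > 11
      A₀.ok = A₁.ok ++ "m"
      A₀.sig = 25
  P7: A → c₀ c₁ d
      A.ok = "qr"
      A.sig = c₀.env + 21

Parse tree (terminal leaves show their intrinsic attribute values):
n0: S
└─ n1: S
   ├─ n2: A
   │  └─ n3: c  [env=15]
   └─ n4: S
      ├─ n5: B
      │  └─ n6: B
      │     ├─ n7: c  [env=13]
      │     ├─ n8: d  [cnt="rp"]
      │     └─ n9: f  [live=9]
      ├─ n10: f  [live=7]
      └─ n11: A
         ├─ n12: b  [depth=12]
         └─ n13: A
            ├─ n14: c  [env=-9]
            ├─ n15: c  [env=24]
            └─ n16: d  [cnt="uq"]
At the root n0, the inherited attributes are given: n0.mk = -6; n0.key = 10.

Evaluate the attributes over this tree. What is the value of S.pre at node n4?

1. n0.mk = -6  [given at root]
2. n0.key = 10  [given at root]
3. n1.mk = 16  [16]
4. n1.key = 21  [S₀.key + 11]
5. n2.key = false  [S₀.key > 21]
6. n3.env = 15  [terminal]
7. n2.ok = "uv"  ["uv"]
8. n2.sig = 7  [c.env - 8]
9. n4.mk = 6  [S₀.key - 15]
10. n4.key = 0  [S₀.key - 21]
11. n5.ok = 27  [S.mk + 21]
12. n6.ok = 5  [B₀.ok - 22]
13. n7.env = 13  [terminal]
14. n8.cnt = "rp"  [terminal]
15. n9.live = 9  [terminal]
16. n6.live = true  [B.ok > 4]
17. n6.off = 24  [len(d.cnt) + 22]
18. n5.live = true  [B₁.off > 23]
19. n5.off = 8  [B₀.ok + B₁.off - 43]
20. n10.live = 7  [terminal]
21. n11.key = true  [true]
22. n12.depth = 12  [terminal]
23. n13.key = true  [b.depth > 11]
24. n14.env = -9  [terminal]
25. n15.env = 24  [terminal]
26. n16.cnt = "uq"  [terminal]
27. n13.ok = "qr"  ["qr"]
28. n13.sig = 12  [c₀.env + 21]
29. n11.ok = "qrm"  [A₁.ok ++ "m"]
30. n11.sig = 25  [25]
31. n4.pre = -1  [S.key * 2 - 1]
32. n1.pre = 17  [A.sig + 10]
33. n0.pre = 16  [S₀.mk + 22]

-1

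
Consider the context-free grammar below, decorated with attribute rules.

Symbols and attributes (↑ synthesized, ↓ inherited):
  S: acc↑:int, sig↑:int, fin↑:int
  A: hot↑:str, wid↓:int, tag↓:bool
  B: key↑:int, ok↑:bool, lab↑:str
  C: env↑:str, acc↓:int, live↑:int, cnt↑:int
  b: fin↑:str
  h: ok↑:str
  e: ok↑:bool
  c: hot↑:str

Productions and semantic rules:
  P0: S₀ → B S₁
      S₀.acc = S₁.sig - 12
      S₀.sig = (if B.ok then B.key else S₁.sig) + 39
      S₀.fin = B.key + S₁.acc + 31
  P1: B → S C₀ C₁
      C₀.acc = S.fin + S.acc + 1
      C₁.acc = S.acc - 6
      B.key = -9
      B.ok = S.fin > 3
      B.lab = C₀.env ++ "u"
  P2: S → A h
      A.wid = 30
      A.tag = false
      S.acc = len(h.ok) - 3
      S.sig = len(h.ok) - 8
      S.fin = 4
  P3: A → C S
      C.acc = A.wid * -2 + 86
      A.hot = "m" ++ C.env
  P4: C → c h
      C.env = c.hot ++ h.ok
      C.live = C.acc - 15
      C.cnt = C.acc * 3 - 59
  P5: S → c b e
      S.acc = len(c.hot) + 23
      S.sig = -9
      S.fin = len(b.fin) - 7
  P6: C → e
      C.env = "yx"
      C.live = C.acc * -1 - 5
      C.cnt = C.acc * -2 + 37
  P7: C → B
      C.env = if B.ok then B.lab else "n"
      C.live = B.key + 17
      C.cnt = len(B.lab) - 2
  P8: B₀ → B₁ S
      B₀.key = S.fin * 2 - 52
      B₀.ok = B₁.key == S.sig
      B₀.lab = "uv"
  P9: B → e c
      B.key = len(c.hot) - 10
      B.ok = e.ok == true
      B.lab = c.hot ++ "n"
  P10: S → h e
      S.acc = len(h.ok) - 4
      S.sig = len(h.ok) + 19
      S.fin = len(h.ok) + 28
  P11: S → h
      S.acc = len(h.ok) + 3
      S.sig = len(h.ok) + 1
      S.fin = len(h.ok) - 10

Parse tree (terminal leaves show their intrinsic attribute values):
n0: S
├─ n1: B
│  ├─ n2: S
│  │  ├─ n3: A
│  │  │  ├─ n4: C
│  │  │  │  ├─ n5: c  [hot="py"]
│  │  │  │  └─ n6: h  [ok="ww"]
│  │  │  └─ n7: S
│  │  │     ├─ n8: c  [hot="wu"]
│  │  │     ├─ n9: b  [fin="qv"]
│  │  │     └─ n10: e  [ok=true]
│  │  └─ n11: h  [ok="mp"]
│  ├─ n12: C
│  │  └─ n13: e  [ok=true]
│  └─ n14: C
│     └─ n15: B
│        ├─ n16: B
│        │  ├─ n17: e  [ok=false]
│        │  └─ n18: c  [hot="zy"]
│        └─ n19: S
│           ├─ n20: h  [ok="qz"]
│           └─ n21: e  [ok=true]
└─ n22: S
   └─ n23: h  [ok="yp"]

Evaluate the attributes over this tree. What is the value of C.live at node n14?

25

1. n3.wid = 30  [30]
2. n3.tag = false  [false]
3. n4.acc = 26  [A.wid * -2 + 86]
4. n5.hot = "py"  [terminal]
5. n6.ok = "ww"  [terminal]
6. n4.env = "pyww"  [c.hot ++ h.ok]
7. n4.live = 11  [C.acc - 15]
8. n4.cnt = 19  [C.acc * 3 - 59]
9. n8.hot = "wu"  [terminal]
10. n9.fin = "qv"  [terminal]
11. n10.ok = true  [terminal]
12. n7.acc = 25  [len(c.hot) + 23]
13. n7.sig = -9  [-9]
14. n7.fin = -5  [len(b.fin) - 7]
15. n3.hot = "mpyww"  ["m" ++ C.env]
16. n11.ok = "mp"  [terminal]
17. n2.acc = -1  [len(h.ok) - 3]
18. n2.sig = -6  [len(h.ok) - 8]
19. n2.fin = 4  [4]
20. n12.acc = 4  [S.fin + S.acc + 1]
21. n13.ok = true  [terminal]
22. n12.env = "yx"  ["yx"]
23. n12.live = -9  [C.acc * -1 - 5]
24. n12.cnt = 29  [C.acc * -2 + 37]
25. n14.acc = -7  [S.acc - 6]
26. n17.ok = false  [terminal]
27. n18.hot = "zy"  [terminal]
28. n16.key = -8  [len(c.hot) - 10]
29. n16.ok = false  [e.ok == true]
30. n16.lab = "zyn"  [c.hot ++ "n"]
31. n20.ok = "qz"  [terminal]
32. n21.ok = true  [terminal]
33. n19.acc = -2  [len(h.ok) - 4]
34. n19.sig = 21  [len(h.ok) + 19]
35. n19.fin = 30  [len(h.ok) + 28]
36. n15.key = 8  [S.fin * 2 - 52]
37. n15.ok = false  [B₁.key == S.sig]
38. n15.lab = "uv"  ["uv"]
39. n14.env = "n"  [if B.ok then B.lab else "n"]
40. n14.live = 25  [B.key + 17]
41. n14.cnt = 0  [len(B.lab) - 2]
42. n1.key = -9  [-9]
43. n1.ok = true  [S.fin > 3]
44. n1.lab = "yxu"  [C₀.env ++ "u"]
45. n23.ok = "yp"  [terminal]
46. n22.acc = 5  [len(h.ok) + 3]
47. n22.sig = 3  [len(h.ok) + 1]
48. n22.fin = -8  [len(h.ok) - 10]
49. n0.acc = -9  [S₁.sig - 12]
50. n0.sig = 30  [(if B.ok then B.key else S₁.sig) + 39]
51. n0.fin = 27  [B.key + S₁.acc + 31]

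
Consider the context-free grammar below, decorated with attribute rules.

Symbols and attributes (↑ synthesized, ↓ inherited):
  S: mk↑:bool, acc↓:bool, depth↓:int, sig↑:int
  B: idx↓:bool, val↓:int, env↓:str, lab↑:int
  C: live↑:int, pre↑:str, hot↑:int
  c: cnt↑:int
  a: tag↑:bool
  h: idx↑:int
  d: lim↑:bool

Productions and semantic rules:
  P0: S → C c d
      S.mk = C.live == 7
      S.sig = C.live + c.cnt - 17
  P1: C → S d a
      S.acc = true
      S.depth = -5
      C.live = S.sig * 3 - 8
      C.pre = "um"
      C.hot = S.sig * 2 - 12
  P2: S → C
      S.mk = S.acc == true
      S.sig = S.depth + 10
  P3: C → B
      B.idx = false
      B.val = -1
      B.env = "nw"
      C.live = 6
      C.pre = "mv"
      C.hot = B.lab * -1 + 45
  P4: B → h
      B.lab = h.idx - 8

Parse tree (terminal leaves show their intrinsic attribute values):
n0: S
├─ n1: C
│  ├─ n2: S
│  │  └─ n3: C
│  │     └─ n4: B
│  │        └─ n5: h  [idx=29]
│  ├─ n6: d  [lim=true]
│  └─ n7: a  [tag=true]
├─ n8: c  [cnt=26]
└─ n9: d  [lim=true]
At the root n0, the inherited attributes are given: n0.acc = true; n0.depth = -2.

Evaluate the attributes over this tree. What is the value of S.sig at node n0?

16

1. n0.acc = true  [given at root]
2. n0.depth = -2  [given at root]
3. n2.acc = true  [true]
4. n2.depth = -5  [-5]
5. n4.idx = false  [false]
6. n4.val = -1  [-1]
7. n4.env = "nw"  ["nw"]
8. n5.idx = 29  [terminal]
9. n4.lab = 21  [h.idx - 8]
10. n3.live = 6  [6]
11. n3.pre = "mv"  ["mv"]
12. n3.hot = 24  [B.lab * -1 + 45]
13. n2.mk = true  [S.acc == true]
14. n2.sig = 5  [S.depth + 10]
15. n6.lim = true  [terminal]
16. n7.tag = true  [terminal]
17. n1.live = 7  [S.sig * 3 - 8]
18. n1.pre = "um"  ["um"]
19. n1.hot = -2  [S.sig * 2 - 12]
20. n8.cnt = 26  [terminal]
21. n9.lim = true  [terminal]
22. n0.mk = true  [C.live == 7]
23. n0.sig = 16  [C.live + c.cnt - 17]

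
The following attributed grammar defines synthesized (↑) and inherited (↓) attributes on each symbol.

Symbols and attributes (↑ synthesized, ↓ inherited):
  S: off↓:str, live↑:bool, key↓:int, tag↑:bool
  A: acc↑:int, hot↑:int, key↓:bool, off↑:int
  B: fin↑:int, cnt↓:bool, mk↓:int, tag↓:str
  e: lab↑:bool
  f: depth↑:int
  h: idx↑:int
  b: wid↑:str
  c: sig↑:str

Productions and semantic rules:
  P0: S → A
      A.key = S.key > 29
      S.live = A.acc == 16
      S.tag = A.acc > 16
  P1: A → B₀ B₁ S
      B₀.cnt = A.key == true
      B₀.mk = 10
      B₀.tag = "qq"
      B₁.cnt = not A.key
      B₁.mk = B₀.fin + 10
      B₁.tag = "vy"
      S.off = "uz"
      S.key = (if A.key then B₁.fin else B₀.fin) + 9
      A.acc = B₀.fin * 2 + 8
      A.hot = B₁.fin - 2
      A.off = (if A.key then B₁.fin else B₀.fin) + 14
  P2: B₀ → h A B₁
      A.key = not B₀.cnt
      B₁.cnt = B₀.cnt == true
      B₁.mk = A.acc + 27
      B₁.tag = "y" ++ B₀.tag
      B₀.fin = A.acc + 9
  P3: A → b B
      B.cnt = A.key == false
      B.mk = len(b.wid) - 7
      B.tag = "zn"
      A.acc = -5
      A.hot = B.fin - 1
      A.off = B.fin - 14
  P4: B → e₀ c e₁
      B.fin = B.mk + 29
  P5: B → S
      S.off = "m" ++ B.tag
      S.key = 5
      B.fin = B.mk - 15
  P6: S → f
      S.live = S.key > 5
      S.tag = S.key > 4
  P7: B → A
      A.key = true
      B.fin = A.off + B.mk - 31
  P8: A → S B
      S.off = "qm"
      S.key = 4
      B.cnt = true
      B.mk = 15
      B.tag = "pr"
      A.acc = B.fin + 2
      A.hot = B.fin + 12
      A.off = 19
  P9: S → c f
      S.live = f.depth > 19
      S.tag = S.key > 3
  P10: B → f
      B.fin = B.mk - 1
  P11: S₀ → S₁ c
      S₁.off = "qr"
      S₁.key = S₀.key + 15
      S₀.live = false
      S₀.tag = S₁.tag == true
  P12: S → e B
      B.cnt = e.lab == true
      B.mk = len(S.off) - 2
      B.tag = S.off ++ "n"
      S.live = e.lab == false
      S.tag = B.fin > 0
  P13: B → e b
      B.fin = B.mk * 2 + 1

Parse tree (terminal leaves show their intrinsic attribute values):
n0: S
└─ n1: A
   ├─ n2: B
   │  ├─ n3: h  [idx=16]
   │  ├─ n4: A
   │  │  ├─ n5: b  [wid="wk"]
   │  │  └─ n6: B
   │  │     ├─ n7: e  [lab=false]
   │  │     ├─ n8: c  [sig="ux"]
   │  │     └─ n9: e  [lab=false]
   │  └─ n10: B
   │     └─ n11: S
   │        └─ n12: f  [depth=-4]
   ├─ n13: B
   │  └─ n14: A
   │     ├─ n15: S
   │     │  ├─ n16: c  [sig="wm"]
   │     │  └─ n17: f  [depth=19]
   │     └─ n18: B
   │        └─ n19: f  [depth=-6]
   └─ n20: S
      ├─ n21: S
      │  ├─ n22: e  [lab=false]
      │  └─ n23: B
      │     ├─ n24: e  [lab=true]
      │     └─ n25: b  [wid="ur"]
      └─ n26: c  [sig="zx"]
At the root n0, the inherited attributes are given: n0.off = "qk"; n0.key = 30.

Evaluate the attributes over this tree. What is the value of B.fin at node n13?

2

1. n0.off = "qk"  [given at root]
2. n0.key = 30  [given at root]
3. n1.key = true  [S.key > 29]
4. n2.cnt = true  [A.key == true]
5. n2.mk = 10  [10]
6. n2.tag = "qq"  ["qq"]
7. n3.idx = 16  [terminal]
8. n4.key = false  [not B₀.cnt]
9. n5.wid = "wk"  [terminal]
10. n6.cnt = true  [A.key == false]
11. n6.mk = -5  [len(b.wid) - 7]
12. n6.tag = "zn"  ["zn"]
13. n7.lab = false  [terminal]
14. n8.sig = "ux"  [terminal]
15. n9.lab = false  [terminal]
16. n6.fin = 24  [B.mk + 29]
17. n4.acc = -5  [-5]
18. n4.hot = 23  [B.fin - 1]
19. n4.off = 10  [B.fin - 14]
20. n10.cnt = true  [B₀.cnt == true]
21. n10.mk = 22  [A.acc + 27]
22. n10.tag = "yqq"  ["y" ++ B₀.tag]
23. n11.off = "myqq"  ["m" ++ B.tag]
24. n11.key = 5  [5]
25. n12.depth = -4  [terminal]
26. n11.live = false  [S.key > 5]
27. n11.tag = true  [S.key > 4]
28. n10.fin = 7  [B.mk - 15]
29. n2.fin = 4  [A.acc + 9]
30. n13.cnt = false  [not A.key]
31. n13.mk = 14  [B₀.fin + 10]
32. n13.tag = "vy"  ["vy"]
33. n14.key = true  [true]
34. n15.off = "qm"  ["qm"]
35. n15.key = 4  [4]
36. n16.sig = "wm"  [terminal]
37. n17.depth = 19  [terminal]
38. n15.live = false  [f.depth > 19]
39. n15.tag = true  [S.key > 3]
40. n18.cnt = true  [true]
41. n18.mk = 15  [15]
42. n18.tag = "pr"  ["pr"]
43. n19.depth = -6  [terminal]
44. n18.fin = 14  [B.mk - 1]
45. n14.acc = 16  [B.fin + 2]
46. n14.hot = 26  [B.fin + 12]
47. n14.off = 19  [19]
48. n13.fin = 2  [A.off + B.mk - 31]
49. n20.off = "uz"  ["uz"]
50. n20.key = 11  [(if A.key then B₁.fin else B₀.fin) + 9]
51. n21.off = "qr"  ["qr"]
52. n21.key = 26  [S₀.key + 15]
53. n22.lab = false  [terminal]
54. n23.cnt = false  [e.lab == true]
55. n23.mk = 0  [len(S.off) - 2]
56. n23.tag = "qrn"  [S.off ++ "n"]
57. n24.lab = true  [terminal]
58. n25.wid = "ur"  [terminal]
59. n23.fin = 1  [B.mk * 2 + 1]
60. n21.live = true  [e.lab == false]
61. n21.tag = true  [B.fin > 0]
62. n26.sig = "zx"  [terminal]
63. n20.live = false  [false]
64. n20.tag = true  [S₁.tag == true]
65. n1.acc = 16  [B₀.fin * 2 + 8]
66. n1.hot = 0  [B₁.fin - 2]
67. n1.off = 16  [(if A.key then B₁.fin else B₀.fin) + 14]
68. n0.live = true  [A.acc == 16]
69. n0.tag = false  [A.acc > 16]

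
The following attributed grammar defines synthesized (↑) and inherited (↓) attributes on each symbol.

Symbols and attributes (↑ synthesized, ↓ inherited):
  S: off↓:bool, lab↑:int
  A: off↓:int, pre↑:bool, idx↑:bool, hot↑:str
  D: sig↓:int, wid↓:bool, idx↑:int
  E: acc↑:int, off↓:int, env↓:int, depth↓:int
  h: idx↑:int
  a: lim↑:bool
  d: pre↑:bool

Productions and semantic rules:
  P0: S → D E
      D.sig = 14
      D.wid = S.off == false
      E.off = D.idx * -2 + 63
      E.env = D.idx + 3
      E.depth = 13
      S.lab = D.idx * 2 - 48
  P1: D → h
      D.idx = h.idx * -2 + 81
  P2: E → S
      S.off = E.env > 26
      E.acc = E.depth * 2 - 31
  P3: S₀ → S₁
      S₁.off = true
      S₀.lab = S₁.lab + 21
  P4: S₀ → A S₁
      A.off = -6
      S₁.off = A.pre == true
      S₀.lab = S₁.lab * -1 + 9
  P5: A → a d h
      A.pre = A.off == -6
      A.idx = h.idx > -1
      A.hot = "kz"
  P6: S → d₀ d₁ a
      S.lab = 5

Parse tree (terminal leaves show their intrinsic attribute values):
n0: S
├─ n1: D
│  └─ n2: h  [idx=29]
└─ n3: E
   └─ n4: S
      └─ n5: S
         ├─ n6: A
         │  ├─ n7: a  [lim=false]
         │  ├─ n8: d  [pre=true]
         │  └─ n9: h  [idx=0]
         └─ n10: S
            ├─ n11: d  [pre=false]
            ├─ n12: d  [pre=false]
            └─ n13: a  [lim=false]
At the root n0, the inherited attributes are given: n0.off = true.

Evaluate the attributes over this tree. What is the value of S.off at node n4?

false

1. n0.off = true  [given at root]
2. n1.sig = 14  [14]
3. n1.wid = false  [S.off == false]
4. n2.idx = 29  [terminal]
5. n1.idx = 23  [h.idx * -2 + 81]
6. n3.off = 17  [D.idx * -2 + 63]
7. n3.env = 26  [D.idx + 3]
8. n3.depth = 13  [13]
9. n4.off = false  [E.env > 26]
10. n5.off = true  [true]
11. n6.off = -6  [-6]
12. n7.lim = false  [terminal]
13. n8.pre = true  [terminal]
14. n9.idx = 0  [terminal]
15. n6.pre = true  [A.off == -6]
16. n6.idx = true  [h.idx > -1]
17. n6.hot = "kz"  ["kz"]
18. n10.off = true  [A.pre == true]
19. n11.pre = false  [terminal]
20. n12.pre = false  [terminal]
21. n13.lim = false  [terminal]
22. n10.lab = 5  [5]
23. n5.lab = 4  [S₁.lab * -1 + 9]
24. n4.lab = 25  [S₁.lab + 21]
25. n3.acc = -5  [E.depth * 2 - 31]
26. n0.lab = -2  [D.idx * 2 - 48]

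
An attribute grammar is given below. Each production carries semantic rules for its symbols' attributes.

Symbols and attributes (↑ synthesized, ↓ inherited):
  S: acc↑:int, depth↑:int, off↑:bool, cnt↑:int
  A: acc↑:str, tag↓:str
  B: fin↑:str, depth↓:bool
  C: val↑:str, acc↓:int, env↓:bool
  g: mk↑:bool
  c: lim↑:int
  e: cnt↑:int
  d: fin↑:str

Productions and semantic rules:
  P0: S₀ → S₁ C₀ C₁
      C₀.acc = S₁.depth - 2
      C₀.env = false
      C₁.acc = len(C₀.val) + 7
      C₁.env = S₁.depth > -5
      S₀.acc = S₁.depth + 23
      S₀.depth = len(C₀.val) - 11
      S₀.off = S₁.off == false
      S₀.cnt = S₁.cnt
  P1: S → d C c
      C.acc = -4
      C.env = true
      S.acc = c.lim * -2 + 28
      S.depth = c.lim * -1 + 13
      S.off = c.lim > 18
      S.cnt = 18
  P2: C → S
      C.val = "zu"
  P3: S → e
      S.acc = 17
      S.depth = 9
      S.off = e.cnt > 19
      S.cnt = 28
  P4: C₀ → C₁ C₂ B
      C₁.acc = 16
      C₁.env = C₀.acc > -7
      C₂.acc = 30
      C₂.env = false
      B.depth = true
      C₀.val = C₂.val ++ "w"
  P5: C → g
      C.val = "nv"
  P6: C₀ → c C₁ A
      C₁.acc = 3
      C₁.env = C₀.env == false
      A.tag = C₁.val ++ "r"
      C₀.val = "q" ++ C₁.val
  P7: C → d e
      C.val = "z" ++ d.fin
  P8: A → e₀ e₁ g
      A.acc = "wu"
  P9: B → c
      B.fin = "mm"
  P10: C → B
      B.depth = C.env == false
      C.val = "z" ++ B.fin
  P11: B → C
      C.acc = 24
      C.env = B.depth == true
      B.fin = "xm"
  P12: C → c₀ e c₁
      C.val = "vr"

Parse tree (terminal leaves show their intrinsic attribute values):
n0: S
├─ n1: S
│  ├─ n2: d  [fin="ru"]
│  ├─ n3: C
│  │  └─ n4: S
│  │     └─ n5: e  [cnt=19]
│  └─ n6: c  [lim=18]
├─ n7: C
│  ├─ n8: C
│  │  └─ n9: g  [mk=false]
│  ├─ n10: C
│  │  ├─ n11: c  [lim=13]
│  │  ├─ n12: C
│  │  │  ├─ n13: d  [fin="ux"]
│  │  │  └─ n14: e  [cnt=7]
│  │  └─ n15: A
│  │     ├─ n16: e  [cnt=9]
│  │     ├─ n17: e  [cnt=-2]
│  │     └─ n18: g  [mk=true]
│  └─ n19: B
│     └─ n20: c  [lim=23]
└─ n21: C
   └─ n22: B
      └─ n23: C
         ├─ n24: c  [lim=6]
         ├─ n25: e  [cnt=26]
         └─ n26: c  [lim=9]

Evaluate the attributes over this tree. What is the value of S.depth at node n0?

-6

1. n2.fin = "ru"  [terminal]
2. n3.acc = -4  [-4]
3. n3.env = true  [true]
4. n5.cnt = 19  [terminal]
5. n4.acc = 17  [17]
6. n4.depth = 9  [9]
7. n4.off = false  [e.cnt > 19]
8. n4.cnt = 28  [28]
9. n3.val = "zu"  ["zu"]
10. n6.lim = 18  [terminal]
11. n1.acc = -8  [c.lim * -2 + 28]
12. n1.depth = -5  [c.lim * -1 + 13]
13. n1.off = false  [c.lim > 18]
14. n1.cnt = 18  [18]
15. n7.acc = -7  [S₁.depth - 2]
16. n7.env = false  [false]
17. n8.acc = 16  [16]
18. n8.env = false  [C₀.acc > -7]
19. n9.mk = false  [terminal]
20. n8.val = "nv"  ["nv"]
21. n10.acc = 30  [30]
22. n10.env = false  [false]
23. n11.lim = 13  [terminal]
24. n12.acc = 3  [3]
25. n12.env = true  [C₀.env == false]
26. n13.fin = "ux"  [terminal]
27. n14.cnt = 7  [terminal]
28. n12.val = "zux"  ["z" ++ d.fin]
29. n15.tag = "zuxr"  [C₁.val ++ "r"]
30. n16.cnt = 9  [terminal]
31. n17.cnt = -2  [terminal]
32. n18.mk = true  [terminal]
33. n15.acc = "wu"  ["wu"]
34. n10.val = "qzux"  ["q" ++ C₁.val]
35. n19.depth = true  [true]
36. n20.lim = 23  [terminal]
37. n19.fin = "mm"  ["mm"]
38. n7.val = "qzuxw"  [C₂.val ++ "w"]
39. n21.acc = 12  [len(C₀.val) + 7]
40. n21.env = false  [S₁.depth > -5]
41. n22.depth = true  [C.env == false]
42. n23.acc = 24  [24]
43. n23.env = true  [B.depth == true]
44. n24.lim = 6  [terminal]
45. n25.cnt = 26  [terminal]
46. n26.lim = 9  [terminal]
47. n23.val = "vr"  ["vr"]
48. n22.fin = "xm"  ["xm"]
49. n21.val = "zxm"  ["z" ++ B.fin]
50. n0.acc = 18  [S₁.depth + 23]
51. n0.depth = -6  [len(C₀.val) - 11]
52. n0.off = true  [S₁.off == false]
53. n0.cnt = 18  [S₁.cnt]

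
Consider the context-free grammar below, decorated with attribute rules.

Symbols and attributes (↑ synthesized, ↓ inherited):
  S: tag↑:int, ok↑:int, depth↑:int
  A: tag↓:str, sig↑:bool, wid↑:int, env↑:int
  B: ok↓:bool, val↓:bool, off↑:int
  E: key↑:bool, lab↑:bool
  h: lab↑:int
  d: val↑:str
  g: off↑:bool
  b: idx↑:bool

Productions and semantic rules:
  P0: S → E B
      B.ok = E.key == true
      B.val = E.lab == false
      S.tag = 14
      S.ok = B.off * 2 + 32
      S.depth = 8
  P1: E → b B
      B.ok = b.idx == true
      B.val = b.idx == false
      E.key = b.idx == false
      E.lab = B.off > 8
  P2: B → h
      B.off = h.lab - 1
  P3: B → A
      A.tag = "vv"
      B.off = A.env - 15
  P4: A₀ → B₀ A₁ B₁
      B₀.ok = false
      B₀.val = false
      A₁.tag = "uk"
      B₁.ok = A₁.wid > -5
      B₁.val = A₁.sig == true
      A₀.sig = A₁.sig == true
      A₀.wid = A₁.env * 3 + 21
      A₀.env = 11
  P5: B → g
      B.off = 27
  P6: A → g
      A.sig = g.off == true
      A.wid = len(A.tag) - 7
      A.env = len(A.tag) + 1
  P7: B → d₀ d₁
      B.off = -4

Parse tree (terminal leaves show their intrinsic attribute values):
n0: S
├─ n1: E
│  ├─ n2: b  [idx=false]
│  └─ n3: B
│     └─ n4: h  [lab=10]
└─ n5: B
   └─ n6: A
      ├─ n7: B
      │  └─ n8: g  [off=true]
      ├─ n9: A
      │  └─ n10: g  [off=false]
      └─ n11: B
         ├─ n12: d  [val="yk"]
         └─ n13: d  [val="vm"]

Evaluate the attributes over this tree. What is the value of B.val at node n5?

false

1. n2.idx = false  [terminal]
2. n3.ok = false  [b.idx == true]
3. n3.val = true  [b.idx == false]
4. n4.lab = 10  [terminal]
5. n3.off = 9  [h.lab - 1]
6. n1.key = true  [b.idx == false]
7. n1.lab = true  [B.off > 8]
8. n5.ok = true  [E.key == true]
9. n5.val = false  [E.lab == false]
10. n6.tag = "vv"  ["vv"]
11. n7.ok = false  [false]
12. n7.val = false  [false]
13. n8.off = true  [terminal]
14. n7.off = 27  [27]
15. n9.tag = "uk"  ["uk"]
16. n10.off = false  [terminal]
17. n9.sig = false  [g.off == true]
18. n9.wid = -5  [len(A.tag) - 7]
19. n9.env = 3  [len(A.tag) + 1]
20. n11.ok = false  [A₁.wid > -5]
21. n11.val = false  [A₁.sig == true]
22. n12.val = "yk"  [terminal]
23. n13.val = "vm"  [terminal]
24. n11.off = -4  [-4]
25. n6.sig = false  [A₁.sig == true]
26. n6.wid = 30  [A₁.env * 3 + 21]
27. n6.env = 11  [11]
28. n5.off = -4  [A.env - 15]
29. n0.tag = 14  [14]
30. n0.ok = 24  [B.off * 2 + 32]
31. n0.depth = 8  [8]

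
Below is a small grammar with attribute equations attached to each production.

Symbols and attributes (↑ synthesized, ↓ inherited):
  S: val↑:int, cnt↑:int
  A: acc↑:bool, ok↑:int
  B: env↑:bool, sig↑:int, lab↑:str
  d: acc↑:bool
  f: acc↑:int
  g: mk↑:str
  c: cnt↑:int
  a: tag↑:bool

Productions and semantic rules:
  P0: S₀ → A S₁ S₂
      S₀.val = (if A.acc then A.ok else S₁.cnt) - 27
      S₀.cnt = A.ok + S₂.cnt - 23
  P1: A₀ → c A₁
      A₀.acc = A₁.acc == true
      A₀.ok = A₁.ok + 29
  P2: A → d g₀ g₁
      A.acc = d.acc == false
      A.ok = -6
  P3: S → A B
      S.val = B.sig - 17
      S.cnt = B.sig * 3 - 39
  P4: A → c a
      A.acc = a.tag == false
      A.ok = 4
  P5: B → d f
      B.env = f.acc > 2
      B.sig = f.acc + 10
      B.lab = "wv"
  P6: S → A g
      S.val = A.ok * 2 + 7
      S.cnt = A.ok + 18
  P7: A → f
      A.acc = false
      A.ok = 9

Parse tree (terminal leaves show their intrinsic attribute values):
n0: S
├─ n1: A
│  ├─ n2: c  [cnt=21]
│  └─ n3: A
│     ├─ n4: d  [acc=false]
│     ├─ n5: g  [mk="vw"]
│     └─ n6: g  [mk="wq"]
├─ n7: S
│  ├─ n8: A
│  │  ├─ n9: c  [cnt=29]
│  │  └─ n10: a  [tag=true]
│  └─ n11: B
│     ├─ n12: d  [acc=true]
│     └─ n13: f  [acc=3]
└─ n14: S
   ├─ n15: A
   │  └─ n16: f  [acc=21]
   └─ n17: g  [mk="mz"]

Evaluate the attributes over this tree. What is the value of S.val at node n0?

1. n2.cnt = 21  [terminal]
2. n4.acc = false  [terminal]
3. n5.mk = "vw"  [terminal]
4. n6.mk = "wq"  [terminal]
5. n3.acc = true  [d.acc == false]
6. n3.ok = -6  [-6]
7. n1.acc = true  [A₁.acc == true]
8. n1.ok = 23  [A₁.ok + 29]
9. n9.cnt = 29  [terminal]
10. n10.tag = true  [terminal]
11. n8.acc = false  [a.tag == false]
12. n8.ok = 4  [4]
13. n12.acc = true  [terminal]
14. n13.acc = 3  [terminal]
15. n11.env = true  [f.acc > 2]
16. n11.sig = 13  [f.acc + 10]
17. n11.lab = "wv"  ["wv"]
18. n7.val = -4  [B.sig - 17]
19. n7.cnt = 0  [B.sig * 3 - 39]
20. n16.acc = 21  [terminal]
21. n15.acc = false  [false]
22. n15.ok = 9  [9]
23. n17.mk = "mz"  [terminal]
24. n14.val = 25  [A.ok * 2 + 7]
25. n14.cnt = 27  [A.ok + 18]
26. n0.val = -4  [(if A.acc then A.ok else S₁.cnt) - 27]
27. n0.cnt = 27  [A.ok + S₂.cnt - 23]

-4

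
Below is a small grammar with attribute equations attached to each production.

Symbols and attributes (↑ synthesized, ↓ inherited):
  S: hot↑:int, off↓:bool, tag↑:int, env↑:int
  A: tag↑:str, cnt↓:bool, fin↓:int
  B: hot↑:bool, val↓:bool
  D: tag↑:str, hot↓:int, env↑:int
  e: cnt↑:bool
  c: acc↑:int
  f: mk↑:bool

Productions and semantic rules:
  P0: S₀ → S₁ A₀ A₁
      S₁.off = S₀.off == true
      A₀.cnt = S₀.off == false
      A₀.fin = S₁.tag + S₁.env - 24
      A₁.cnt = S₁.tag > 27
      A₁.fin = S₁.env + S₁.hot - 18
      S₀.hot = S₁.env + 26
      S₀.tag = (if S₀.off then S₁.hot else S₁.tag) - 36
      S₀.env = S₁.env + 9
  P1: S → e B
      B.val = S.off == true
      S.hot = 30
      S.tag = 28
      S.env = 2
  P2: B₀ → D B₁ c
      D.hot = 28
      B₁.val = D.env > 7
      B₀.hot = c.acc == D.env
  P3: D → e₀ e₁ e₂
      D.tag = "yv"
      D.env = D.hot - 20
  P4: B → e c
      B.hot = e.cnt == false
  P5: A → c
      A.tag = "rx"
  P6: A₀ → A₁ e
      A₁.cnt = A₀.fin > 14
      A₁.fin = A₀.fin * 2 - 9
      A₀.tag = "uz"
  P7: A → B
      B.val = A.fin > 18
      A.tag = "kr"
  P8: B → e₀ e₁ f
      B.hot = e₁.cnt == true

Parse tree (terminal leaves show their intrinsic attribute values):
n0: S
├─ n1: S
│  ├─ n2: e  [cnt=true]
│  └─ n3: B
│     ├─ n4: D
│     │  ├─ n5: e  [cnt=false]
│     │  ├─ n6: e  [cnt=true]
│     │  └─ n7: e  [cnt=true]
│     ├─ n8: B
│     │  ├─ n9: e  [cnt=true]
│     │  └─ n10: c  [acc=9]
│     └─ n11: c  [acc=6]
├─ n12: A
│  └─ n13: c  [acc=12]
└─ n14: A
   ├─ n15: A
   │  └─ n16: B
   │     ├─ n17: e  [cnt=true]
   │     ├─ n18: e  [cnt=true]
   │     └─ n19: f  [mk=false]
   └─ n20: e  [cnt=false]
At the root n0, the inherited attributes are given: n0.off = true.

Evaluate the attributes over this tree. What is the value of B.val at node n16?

1. n0.off = true  [given at root]
2. n1.off = true  [S₀.off == true]
3. n2.cnt = true  [terminal]
4. n3.val = true  [S.off == true]
5. n4.hot = 28  [28]
6. n5.cnt = false  [terminal]
7. n6.cnt = true  [terminal]
8. n7.cnt = true  [terminal]
9. n4.tag = "yv"  ["yv"]
10. n4.env = 8  [D.hot - 20]
11. n8.val = true  [D.env > 7]
12. n9.cnt = true  [terminal]
13. n10.acc = 9  [terminal]
14. n8.hot = false  [e.cnt == false]
15. n11.acc = 6  [terminal]
16. n3.hot = false  [c.acc == D.env]
17. n1.hot = 30  [30]
18. n1.tag = 28  [28]
19. n1.env = 2  [2]
20. n12.cnt = false  [S₀.off == false]
21. n12.fin = 6  [S₁.tag + S₁.env - 24]
22. n13.acc = 12  [terminal]
23. n12.tag = "rx"  ["rx"]
24. n14.cnt = true  [S₁.tag > 27]
25. n14.fin = 14  [S₁.env + S₁.hot - 18]
26. n15.cnt = false  [A₀.fin > 14]
27. n15.fin = 19  [A₀.fin * 2 - 9]
28. n16.val = true  [A.fin > 18]
29. n17.cnt = true  [terminal]
30. n18.cnt = true  [terminal]
31. n19.mk = false  [terminal]
32. n16.hot = true  [e₁.cnt == true]
33. n15.tag = "kr"  ["kr"]
34. n20.cnt = false  [terminal]
35. n14.tag = "uz"  ["uz"]
36. n0.hot = 28  [S₁.env + 26]
37. n0.tag = -6  [(if S₀.off then S₁.hot else S₁.tag) - 36]
38. n0.env = 11  [S₁.env + 9]

true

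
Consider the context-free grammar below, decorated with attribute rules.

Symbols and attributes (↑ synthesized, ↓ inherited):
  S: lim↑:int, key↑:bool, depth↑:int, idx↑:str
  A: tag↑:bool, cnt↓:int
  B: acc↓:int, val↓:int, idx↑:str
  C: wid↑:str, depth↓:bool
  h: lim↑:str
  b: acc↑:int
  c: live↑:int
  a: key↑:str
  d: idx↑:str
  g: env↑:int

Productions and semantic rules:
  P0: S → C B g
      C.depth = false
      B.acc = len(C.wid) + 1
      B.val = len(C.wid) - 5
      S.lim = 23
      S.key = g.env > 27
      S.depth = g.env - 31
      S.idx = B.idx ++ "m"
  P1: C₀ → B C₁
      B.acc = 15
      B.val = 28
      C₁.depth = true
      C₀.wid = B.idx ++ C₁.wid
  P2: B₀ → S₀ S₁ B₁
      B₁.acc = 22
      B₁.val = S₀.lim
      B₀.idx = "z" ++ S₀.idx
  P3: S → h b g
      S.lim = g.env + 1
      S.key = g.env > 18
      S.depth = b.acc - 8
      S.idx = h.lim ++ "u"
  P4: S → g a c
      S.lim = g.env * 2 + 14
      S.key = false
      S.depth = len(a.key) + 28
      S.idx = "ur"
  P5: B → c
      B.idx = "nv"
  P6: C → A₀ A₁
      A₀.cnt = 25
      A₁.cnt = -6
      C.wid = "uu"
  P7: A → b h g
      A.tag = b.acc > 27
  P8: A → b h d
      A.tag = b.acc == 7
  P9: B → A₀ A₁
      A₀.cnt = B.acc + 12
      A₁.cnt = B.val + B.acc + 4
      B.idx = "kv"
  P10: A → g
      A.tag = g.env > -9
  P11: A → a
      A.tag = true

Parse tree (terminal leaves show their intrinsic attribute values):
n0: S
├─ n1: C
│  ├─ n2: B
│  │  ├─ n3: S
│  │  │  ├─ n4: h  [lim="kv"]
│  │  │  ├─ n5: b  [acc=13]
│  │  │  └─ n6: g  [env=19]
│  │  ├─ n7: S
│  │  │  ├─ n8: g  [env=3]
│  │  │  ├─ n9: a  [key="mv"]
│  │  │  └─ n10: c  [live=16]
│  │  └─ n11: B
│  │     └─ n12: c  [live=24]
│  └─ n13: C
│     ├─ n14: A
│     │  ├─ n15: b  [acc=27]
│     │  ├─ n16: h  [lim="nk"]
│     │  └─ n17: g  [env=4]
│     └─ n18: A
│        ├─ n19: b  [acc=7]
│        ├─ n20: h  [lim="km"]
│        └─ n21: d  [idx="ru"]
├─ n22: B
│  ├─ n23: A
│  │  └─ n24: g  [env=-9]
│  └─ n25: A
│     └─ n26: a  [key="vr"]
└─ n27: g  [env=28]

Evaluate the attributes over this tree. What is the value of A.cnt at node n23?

1. n1.depth = false  [false]
2. n2.acc = 15  [15]
3. n2.val = 28  [28]
4. n4.lim = "kv"  [terminal]
5. n5.acc = 13  [terminal]
6. n6.env = 19  [terminal]
7. n3.lim = 20  [g.env + 1]
8. n3.key = true  [g.env > 18]
9. n3.depth = 5  [b.acc - 8]
10. n3.idx = "kvu"  [h.lim ++ "u"]
11. n8.env = 3  [terminal]
12. n9.key = "mv"  [terminal]
13. n10.live = 16  [terminal]
14. n7.lim = 20  [g.env * 2 + 14]
15. n7.key = false  [false]
16. n7.depth = 30  [len(a.key) + 28]
17. n7.idx = "ur"  ["ur"]
18. n11.acc = 22  [22]
19. n11.val = 20  [S₀.lim]
20. n12.live = 24  [terminal]
21. n11.idx = "nv"  ["nv"]
22. n2.idx = "zkvu"  ["z" ++ S₀.idx]
23. n13.depth = true  [true]
24. n14.cnt = 25  [25]
25. n15.acc = 27  [terminal]
26. n16.lim = "nk"  [terminal]
27. n17.env = 4  [terminal]
28. n14.tag = false  [b.acc > 27]
29. n18.cnt = -6  [-6]
30. n19.acc = 7  [terminal]
31. n20.lim = "km"  [terminal]
32. n21.idx = "ru"  [terminal]
33. n18.tag = true  [b.acc == 7]
34. n13.wid = "uu"  ["uu"]
35. n1.wid = "zkvuuu"  [B.idx ++ C₁.wid]
36. n22.acc = 7  [len(C.wid) + 1]
37. n22.val = 1  [len(C.wid) - 5]
38. n23.cnt = 19  [B.acc + 12]
39. n24.env = -9  [terminal]
40. n23.tag = false  [g.env > -9]
41. n25.cnt = 12  [B.val + B.acc + 4]
42. n26.key = "vr"  [terminal]
43. n25.tag = true  [true]
44. n22.idx = "kv"  ["kv"]
45. n27.env = 28  [terminal]
46. n0.lim = 23  [23]
47. n0.key = true  [g.env > 27]
48. n0.depth = -3  [g.env - 31]
49. n0.idx = "kvm"  [B.idx ++ "m"]

19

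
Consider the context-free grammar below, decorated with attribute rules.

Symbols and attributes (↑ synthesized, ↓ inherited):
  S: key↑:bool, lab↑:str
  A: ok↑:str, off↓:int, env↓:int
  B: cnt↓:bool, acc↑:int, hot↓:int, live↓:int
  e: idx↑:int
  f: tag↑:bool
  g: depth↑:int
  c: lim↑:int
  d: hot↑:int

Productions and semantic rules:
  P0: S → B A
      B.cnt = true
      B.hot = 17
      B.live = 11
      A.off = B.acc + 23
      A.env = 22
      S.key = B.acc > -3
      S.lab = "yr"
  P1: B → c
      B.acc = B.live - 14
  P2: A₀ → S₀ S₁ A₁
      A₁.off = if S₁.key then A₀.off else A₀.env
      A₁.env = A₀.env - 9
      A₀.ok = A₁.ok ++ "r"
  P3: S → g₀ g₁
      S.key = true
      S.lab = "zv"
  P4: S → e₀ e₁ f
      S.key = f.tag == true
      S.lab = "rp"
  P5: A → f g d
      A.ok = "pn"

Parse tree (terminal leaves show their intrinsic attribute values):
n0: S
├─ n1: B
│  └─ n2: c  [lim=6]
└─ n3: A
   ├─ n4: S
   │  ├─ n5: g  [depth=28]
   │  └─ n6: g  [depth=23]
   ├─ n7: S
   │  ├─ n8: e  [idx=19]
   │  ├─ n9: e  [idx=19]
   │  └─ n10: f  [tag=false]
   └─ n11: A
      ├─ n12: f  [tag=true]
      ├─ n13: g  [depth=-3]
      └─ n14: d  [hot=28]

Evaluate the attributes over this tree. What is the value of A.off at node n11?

22

1. n1.cnt = true  [true]
2. n1.hot = 17  [17]
3. n1.live = 11  [11]
4. n2.lim = 6  [terminal]
5. n1.acc = -3  [B.live - 14]
6. n3.off = 20  [B.acc + 23]
7. n3.env = 22  [22]
8. n5.depth = 28  [terminal]
9. n6.depth = 23  [terminal]
10. n4.key = true  [true]
11. n4.lab = "zv"  ["zv"]
12. n8.idx = 19  [terminal]
13. n9.idx = 19  [terminal]
14. n10.tag = false  [terminal]
15. n7.key = false  [f.tag == true]
16. n7.lab = "rp"  ["rp"]
17. n11.off = 22  [if S₁.key then A₀.off else A₀.env]
18. n11.env = 13  [A₀.env - 9]
19. n12.tag = true  [terminal]
20. n13.depth = -3  [terminal]
21. n14.hot = 28  [terminal]
22. n11.ok = "pn"  ["pn"]
23. n3.ok = "pnr"  [A₁.ok ++ "r"]
24. n0.key = false  [B.acc > -3]
25. n0.lab = "yr"  ["yr"]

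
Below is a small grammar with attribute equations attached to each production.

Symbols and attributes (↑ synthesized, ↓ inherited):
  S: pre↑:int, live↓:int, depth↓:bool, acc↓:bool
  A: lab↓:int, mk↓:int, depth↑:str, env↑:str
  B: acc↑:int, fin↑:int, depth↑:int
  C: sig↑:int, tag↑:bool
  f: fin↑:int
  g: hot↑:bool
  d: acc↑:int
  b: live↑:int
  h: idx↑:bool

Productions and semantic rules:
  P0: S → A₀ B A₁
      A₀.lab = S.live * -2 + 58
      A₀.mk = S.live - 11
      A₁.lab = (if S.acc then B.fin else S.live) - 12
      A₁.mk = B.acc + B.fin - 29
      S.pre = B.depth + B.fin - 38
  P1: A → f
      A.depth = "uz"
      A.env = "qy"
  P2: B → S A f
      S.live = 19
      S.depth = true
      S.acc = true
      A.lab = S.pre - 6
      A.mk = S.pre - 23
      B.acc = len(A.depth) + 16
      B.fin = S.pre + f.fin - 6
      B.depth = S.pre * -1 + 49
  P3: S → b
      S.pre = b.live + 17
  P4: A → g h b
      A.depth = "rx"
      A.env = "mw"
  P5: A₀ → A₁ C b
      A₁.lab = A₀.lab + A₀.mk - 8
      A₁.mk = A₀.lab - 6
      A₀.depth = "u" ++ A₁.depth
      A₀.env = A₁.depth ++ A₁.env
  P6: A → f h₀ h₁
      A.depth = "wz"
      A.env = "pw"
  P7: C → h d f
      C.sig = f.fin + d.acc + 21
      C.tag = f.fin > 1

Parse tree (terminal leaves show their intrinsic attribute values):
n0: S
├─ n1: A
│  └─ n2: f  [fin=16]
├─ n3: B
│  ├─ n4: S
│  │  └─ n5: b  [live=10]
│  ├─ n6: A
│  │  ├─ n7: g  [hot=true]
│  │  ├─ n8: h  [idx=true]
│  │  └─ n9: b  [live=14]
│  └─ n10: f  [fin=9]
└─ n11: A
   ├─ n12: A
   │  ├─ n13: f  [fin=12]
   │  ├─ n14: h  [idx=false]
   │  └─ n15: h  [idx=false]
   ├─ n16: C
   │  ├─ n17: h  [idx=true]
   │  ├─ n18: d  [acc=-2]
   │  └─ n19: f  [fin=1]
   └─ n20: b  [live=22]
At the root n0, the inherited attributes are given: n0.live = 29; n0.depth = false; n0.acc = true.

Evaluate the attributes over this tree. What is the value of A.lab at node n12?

29

1. n0.live = 29  [given at root]
2. n0.depth = false  [given at root]
3. n0.acc = true  [given at root]
4. n1.lab = 0  [S.live * -2 + 58]
5. n1.mk = 18  [S.live - 11]
6. n2.fin = 16  [terminal]
7. n1.depth = "uz"  ["uz"]
8. n1.env = "qy"  ["qy"]
9. n4.live = 19  [19]
10. n4.depth = true  [true]
11. n4.acc = true  [true]
12. n5.live = 10  [terminal]
13. n4.pre = 27  [b.live + 17]
14. n6.lab = 21  [S.pre - 6]
15. n6.mk = 4  [S.pre - 23]
16. n7.hot = true  [terminal]
17. n8.idx = true  [terminal]
18. n9.live = 14  [terminal]
19. n6.depth = "rx"  ["rx"]
20. n6.env = "mw"  ["mw"]
21. n10.fin = 9  [terminal]
22. n3.acc = 18  [len(A.depth) + 16]
23. n3.fin = 30  [S.pre + f.fin - 6]
24. n3.depth = 22  [S.pre * -1 + 49]
25. n11.lab = 18  [(if S.acc then B.fin else S.live) - 12]
26. n11.mk = 19  [B.acc + B.fin - 29]
27. n12.lab = 29  [A₀.lab + A₀.mk - 8]
28. n12.mk = 12  [A₀.lab - 6]
29. n13.fin = 12  [terminal]
30. n14.idx = false  [terminal]
31. n15.idx = false  [terminal]
32. n12.depth = "wz"  ["wz"]
33. n12.env = "pw"  ["pw"]
34. n17.idx = true  [terminal]
35. n18.acc = -2  [terminal]
36. n19.fin = 1  [terminal]
37. n16.sig = 20  [f.fin + d.acc + 21]
38. n16.tag = false  [f.fin > 1]
39. n20.live = 22  [terminal]
40. n11.depth = "uwz"  ["u" ++ A₁.depth]
41. n11.env = "wzpw"  [A₁.depth ++ A₁.env]
42. n0.pre = 14  [B.depth + B.fin - 38]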